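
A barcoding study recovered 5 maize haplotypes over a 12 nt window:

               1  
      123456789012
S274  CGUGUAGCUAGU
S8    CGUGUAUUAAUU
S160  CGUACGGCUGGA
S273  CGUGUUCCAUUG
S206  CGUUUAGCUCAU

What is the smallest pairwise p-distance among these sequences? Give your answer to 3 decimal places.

Pairwise Hamming distances:
  S274 vs S8: 4
  S274 vs S160: 5
  S274 vs S273: 6
  S274 vs S206: 3
  S8 vs S160: 9
  S8 vs S273: 5
  S8 vs S206: 6
  S160 vs S273: 8
  S160 vs S206: 6
  S273 vs S206: 7
The smallest is 3 mismatches, between S274 and S206; p = 3/12 = 0.250.

0.250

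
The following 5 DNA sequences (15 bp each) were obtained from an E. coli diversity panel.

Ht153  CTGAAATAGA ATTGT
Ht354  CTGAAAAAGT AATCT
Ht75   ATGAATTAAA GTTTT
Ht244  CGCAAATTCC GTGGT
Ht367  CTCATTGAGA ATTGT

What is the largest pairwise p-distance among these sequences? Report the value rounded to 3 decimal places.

Pairwise Hamming distances:
  Ht153 vs Ht354: 4
  Ht153 vs Ht75: 5
  Ht153 vs Ht244: 7
  Ht153 vs Ht367: 4
  Ht354 vs Ht75: 8
  Ht354 vs Ht244: 10
  Ht354 vs Ht367: 7
  Ht75 vs Ht244: 9
  Ht75 vs Ht367: 7
  Ht244 vs Ht367: 9
The largest is 10 mismatches, between Ht354 and Ht244; p = 10/15 = 0.667.

0.667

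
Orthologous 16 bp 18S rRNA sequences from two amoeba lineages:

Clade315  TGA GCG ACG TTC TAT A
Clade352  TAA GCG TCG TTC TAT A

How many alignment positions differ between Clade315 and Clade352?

Differing sites — 2:G/A; 7:A/T.
That gives 2 mismatches out of 16 aligned sites, so the Hamming distance is 2.

2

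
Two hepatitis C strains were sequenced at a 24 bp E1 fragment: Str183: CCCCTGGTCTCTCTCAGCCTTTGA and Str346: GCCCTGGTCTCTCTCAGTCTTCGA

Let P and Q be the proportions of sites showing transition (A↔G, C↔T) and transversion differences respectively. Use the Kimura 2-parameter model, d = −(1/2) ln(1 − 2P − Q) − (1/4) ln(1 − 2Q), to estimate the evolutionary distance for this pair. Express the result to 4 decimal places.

0.1386

Differing sites — 1:C/G (Tv); 18:C/T (Ti); 22:T/C (Ti).
Of the 3 differences, 2 transitions and 1 transversion over 24 sites: P = 2/24 = 0.083333, Q = 1/24 = 0.041667.
d = −0.5·ln(0.791667) − 0.25·ln(0.916666) = −0.5·(-0.233614) − 0.25·(-0.087012) = 0.1386.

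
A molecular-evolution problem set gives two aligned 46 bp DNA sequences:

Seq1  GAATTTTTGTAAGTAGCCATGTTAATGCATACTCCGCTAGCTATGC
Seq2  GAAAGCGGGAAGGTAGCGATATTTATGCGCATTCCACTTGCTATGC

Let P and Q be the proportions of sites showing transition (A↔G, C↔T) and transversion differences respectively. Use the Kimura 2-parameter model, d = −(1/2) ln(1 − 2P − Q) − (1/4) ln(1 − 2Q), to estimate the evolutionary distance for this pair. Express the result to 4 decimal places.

The sequences differ at positions 4 (T/A, transversion), 5 (T/G, transversion), 6 (T/C, transition), 7 (T/G, transversion), 8 (T/G, transversion), 10 (T/A, transversion), 12 (A/G, transition), 18 (C/G, transversion), 21 (G/A, transition), 24 (A/T, transversion), 29 (A/G, transition), 30 (T/C, transition), 32 (C/T, transition), 36 (G/A, transition), 39 (A/T, transversion).
Of the 15 differences, 7 transitions and 8 transversions over 46 sites: P = 7/46 = 0.152174, Q = 8/46 = 0.173913.
d = −0.5·ln(0.521739) − 0.25·ln(0.652174) = −0.5·(-0.650588) − 0.25·(-0.427444) = 0.4322.

0.4322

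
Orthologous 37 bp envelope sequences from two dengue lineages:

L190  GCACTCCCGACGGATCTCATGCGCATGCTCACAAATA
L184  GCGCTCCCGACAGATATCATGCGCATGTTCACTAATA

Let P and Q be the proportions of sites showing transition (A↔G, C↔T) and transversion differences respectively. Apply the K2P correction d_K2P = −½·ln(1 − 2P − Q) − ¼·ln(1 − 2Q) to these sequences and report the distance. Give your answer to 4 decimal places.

Differing sites — 3:A/G (Ti); 12:G/A (Ti); 16:C/A (Tv); 28:C/T (Ti); 33:A/T (Tv).
Of the 5 differences, 3 transitions and 2 transversions over 37 sites: P = 3/37 = 0.081081, Q = 2/37 = 0.054054.
d = −0.5·ln(0.783784) − 0.25·ln(0.891892) = −0.5·(-0.243622) − 0.25·(-0.114410) = 0.1504.

0.1504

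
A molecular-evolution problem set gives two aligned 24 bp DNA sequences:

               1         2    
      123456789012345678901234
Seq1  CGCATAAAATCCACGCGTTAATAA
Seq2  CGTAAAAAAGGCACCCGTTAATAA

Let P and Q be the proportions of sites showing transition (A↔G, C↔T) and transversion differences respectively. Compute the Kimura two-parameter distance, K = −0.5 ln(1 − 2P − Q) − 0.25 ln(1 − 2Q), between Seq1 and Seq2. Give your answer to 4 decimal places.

The sequences differ at positions 3 (C/T, transition), 5 (T/A, transversion), 10 (T/G, transversion), 11 (C/G, transversion), 15 (G/C, transversion).
Of the 5 differences, 1 transition and 4 transversions over 24 sites: P = 1/24 = 0.041667, Q = 4/24 = 0.166667.
d = −0.5·ln(0.749999) − 0.25·ln(0.666666) = −0.5·(-0.287683) − 0.25·(-0.405466) = 0.2452.

0.2452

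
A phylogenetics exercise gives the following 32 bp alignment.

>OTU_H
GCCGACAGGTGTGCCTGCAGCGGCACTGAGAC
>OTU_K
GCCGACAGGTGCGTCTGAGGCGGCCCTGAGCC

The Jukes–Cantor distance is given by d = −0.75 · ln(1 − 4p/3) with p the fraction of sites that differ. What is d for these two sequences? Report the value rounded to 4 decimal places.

Differing sites — 12:T/C; 14:C/T; 18:C/A; 19:A/G; 25:A/C; 31:A/C.
p = 6/32 = 0.187500.
d = −0.75 · ln(1 − (4/3)·0.187500) = −0.75 · ln(0.750000) = −0.75 · (-0.287682) = 0.2158.

0.2158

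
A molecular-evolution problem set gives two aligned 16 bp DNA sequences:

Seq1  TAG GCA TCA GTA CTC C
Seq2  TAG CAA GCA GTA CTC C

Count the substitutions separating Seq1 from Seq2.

3

The sequences differ at positions 4 (G/C), 5 (C/A), 7 (T/G).
That gives 3 mismatches out of 16 aligned sites, so the Hamming distance is 3.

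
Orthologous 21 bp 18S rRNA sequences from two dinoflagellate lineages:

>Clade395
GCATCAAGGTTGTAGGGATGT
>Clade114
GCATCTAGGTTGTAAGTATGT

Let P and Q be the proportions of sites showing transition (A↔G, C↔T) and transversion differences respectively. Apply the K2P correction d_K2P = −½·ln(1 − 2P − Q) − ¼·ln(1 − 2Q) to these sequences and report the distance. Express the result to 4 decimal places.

0.1585

Differing sites — 6:A/T (Tv); 15:G/A (Ti); 17:G/T (Tv).
Of the 3 differences, 1 transition and 2 transversions over 21 sites: P = 1/21 = 0.047619, Q = 2/21 = 0.095238.
d = −0.5·ln(0.809524) − 0.25·ln(0.809524) = −0.5·(-0.211309) − 0.25·(-0.211309) = 0.1585.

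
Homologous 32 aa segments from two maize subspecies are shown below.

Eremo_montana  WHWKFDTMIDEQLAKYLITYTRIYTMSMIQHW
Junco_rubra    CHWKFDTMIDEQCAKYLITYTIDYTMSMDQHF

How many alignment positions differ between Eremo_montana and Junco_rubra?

The sequences differ at positions 1 (W/C), 13 (L/C), 22 (R/I), 23 (I/D), 29 (I/D), 32 (W/F).
That gives 6 mismatches out of 32 aligned sites, so the Hamming distance is 6.

6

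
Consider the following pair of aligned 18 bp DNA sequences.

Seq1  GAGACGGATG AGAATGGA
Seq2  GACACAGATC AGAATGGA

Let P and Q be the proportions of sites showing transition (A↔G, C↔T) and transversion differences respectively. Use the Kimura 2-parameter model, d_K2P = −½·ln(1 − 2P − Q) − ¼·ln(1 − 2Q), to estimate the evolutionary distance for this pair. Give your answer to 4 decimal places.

0.1885

Mismatches occur at site 3 (G/C, transversion), site 6 (G/A, transition), site 10 (G/C, transversion).
Of the 3 differences, 1 transition and 2 transversions over 18 sites: P = 1/18 = 0.055556, Q = 2/18 = 0.111111.
d = −0.5·ln(0.777777) − 0.25·ln(0.777778) = −0.5·(-0.251315) − 0.25·(-0.251314) = 0.1885.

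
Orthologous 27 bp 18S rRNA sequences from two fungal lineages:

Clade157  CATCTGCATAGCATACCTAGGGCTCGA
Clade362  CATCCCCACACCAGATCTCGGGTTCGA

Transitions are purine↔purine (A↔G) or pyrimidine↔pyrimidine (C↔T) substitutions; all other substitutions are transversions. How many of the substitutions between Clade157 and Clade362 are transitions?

Differing sites — 5:T/C (Ti); 6:G/C (Tv); 9:T/C (Ti); 11:G/C (Tv); 14:T/G (Tv); 16:C/T (Ti); 19:A/C (Tv); 23:C/T (Ti).
Of the 8 differences, 4 transitions and 4 transversions, so the answer is 4.

4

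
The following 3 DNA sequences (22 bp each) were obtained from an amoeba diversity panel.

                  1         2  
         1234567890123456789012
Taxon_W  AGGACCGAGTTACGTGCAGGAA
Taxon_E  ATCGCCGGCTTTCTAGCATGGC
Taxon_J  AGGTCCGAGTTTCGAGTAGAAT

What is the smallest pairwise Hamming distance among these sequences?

Pairwise Hamming distances:
  Taxon_W vs Taxon_E: 11
  Taxon_W vs Taxon_J: 6
  Taxon_E vs Taxon_J: 11
The smallest is 6, between Taxon_W and Taxon_J.

6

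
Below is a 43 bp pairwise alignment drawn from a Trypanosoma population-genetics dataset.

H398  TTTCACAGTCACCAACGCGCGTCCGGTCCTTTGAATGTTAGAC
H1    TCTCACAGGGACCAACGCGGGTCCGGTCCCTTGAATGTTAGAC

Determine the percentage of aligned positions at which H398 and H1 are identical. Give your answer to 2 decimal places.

88.37%

The sequences differ at positions 2 (T/C), 9 (T/G), 10 (C/G), 20 (C/G), 30 (T/C).
38 of the 43 sites match, so the percent identity is 38/43 × 100 = 88.37%.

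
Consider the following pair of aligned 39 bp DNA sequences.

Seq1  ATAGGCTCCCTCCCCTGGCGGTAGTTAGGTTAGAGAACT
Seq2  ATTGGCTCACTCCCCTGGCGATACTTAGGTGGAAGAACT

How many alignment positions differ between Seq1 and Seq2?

Differing sites — 3:A/T; 9:C/A; 21:G/A; 24:G/C; 31:T/G; 32:A/G; 33:G/A.
That gives 7 mismatches out of 39 aligned sites, so the Hamming distance is 7.

7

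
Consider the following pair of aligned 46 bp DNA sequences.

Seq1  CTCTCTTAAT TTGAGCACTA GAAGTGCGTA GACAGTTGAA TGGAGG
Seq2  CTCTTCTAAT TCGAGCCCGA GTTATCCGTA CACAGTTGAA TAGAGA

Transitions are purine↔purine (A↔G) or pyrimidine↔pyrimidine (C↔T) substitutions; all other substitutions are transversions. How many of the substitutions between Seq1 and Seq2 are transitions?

Mismatches occur at site 5 (C→T, transition), site 6 (T→C, transition), site 12 (T→C, transition), site 17 (A→C, transversion), site 19 (T→G, transversion), site 22 (A→T, transversion), site 23 (A→T, transversion), site 24 (G→A, transition), site 26 (G→C, transversion), site 31 (G→C, transversion), site 42 (G→A, transition), site 46 (G→A, transition).
Of the 12 differences, 6 transitions and 6 transversions, so the answer is 6.

6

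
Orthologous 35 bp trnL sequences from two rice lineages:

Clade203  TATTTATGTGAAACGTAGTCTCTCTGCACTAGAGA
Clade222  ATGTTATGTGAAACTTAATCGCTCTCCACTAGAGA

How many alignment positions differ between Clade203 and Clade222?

7

Differing sites — 1:T/A; 2:A/T; 3:T/G; 15:G/T; 18:G/A; 21:T/G; 26:G/C.
That gives 7 mismatches out of 35 aligned sites, so the Hamming distance is 7.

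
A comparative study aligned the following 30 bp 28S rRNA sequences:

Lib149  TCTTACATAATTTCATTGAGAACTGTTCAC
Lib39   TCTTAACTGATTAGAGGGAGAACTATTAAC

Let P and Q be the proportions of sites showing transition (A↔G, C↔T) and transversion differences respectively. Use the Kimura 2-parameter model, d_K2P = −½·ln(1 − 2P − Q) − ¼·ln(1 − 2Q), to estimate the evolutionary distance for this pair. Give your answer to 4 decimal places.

Differing sites — 6:C/A (Tv); 7:A/C (Tv); 9:A/G (Ti); 13:T/A (Tv); 14:C/G (Tv); 16:T/G (Tv); 17:T/G (Tv); 25:G/A (Ti); 28:C/A (Tv).
Of the 9 differences, 2 transitions and 7 transversions over 30 sites: P = 2/30 = 0.066667, Q = 7/30 = 0.233333.
d = −0.5·ln(0.633333) − 0.25·ln(0.533334) = −0.5·(-0.456759) − 0.25·(-0.628607) = 0.3855.

0.3855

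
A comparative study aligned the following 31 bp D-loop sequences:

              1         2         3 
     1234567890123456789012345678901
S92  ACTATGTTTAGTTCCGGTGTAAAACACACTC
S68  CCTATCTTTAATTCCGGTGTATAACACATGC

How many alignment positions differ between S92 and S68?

The sequences differ at positions 1 (A/C), 6 (G/C), 11 (G/A), 22 (A/T), 29 (C/T), 30 (T/G).
That gives 6 mismatches out of 31 aligned sites, so the Hamming distance is 6.

6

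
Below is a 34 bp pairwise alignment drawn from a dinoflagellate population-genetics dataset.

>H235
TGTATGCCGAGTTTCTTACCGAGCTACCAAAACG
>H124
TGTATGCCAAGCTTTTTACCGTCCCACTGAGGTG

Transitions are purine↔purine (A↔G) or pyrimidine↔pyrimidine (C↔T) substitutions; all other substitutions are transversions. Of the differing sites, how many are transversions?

2

Mismatches occur at site 9 (G↔A, transition), site 12 (T↔C, transition), site 15 (C↔T, transition), site 22 (A↔T, transversion), site 23 (G↔C, transversion), site 25 (T↔C, transition), site 28 (C↔T, transition), site 29 (A↔G, transition), site 31 (A↔G, transition), site 32 (A↔G, transition), site 33 (C↔T, transition).
Of the 11 differences, 9 transitions and 2 transversions, so the answer is 2.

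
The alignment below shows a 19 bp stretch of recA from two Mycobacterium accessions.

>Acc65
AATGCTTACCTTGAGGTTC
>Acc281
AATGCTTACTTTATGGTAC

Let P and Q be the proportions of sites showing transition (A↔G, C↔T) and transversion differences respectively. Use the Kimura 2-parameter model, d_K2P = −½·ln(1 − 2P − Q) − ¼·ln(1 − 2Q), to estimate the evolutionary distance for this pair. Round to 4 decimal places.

The sequences differ at positions 10 (C/T, transition), 13 (G/A, transition), 14 (A/T, transversion), 18 (T/A, transversion).
Of the 4 differences, 2 transitions and 2 transversions over 19 sites: P = 2/19 = 0.105263, Q = 2/19 = 0.105263.
d = −0.5·ln(0.684211) − 0.25·ln(0.789474) = −0.5·(-0.379489) − 0.25·(-0.236388) = 0.2488.

0.2488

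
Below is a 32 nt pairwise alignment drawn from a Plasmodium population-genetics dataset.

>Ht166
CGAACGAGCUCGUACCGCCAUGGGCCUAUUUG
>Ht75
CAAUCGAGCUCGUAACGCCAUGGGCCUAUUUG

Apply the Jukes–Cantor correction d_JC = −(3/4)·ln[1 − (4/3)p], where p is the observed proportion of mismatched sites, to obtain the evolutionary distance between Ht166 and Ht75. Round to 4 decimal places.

Differing sites — 2:G/A; 4:A/U; 15:C/A.
p = 3/32 = 0.093750.
d = −0.75 · ln(1 − (4/3)·0.093750) = −0.75 · ln(0.875000) = −0.75 · (-0.133531) = 0.1001.

0.1001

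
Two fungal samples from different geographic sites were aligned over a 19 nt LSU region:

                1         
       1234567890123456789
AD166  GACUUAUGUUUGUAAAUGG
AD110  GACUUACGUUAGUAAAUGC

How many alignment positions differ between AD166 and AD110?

3

Mismatches occur at site 7 (U↔C), site 11 (U↔A), site 19 (G↔C).
That gives 3 mismatches out of 19 aligned sites, so the Hamming distance is 3.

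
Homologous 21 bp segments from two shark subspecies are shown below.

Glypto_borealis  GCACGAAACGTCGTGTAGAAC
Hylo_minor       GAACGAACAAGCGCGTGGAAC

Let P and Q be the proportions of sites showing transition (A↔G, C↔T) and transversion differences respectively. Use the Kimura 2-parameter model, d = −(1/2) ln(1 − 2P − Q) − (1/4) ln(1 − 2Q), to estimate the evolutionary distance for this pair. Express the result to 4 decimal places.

0.4432

The sequences differ at positions 2 (C/A, transversion), 8 (A/C, transversion), 9 (C/A, transversion), 10 (G/A, transition), 11 (T/G, transversion), 14 (T/C, transition), 17 (A/G, transition).
Of the 7 differences, 3 transitions and 4 transversions over 21 sites: P = 3/21 = 0.142857, Q = 4/21 = 0.190476.
d = −0.5·ln(0.523810) − 0.25·ln(0.619048) = −0.5·(-0.646626) − 0.25·(-0.479572) = 0.4432.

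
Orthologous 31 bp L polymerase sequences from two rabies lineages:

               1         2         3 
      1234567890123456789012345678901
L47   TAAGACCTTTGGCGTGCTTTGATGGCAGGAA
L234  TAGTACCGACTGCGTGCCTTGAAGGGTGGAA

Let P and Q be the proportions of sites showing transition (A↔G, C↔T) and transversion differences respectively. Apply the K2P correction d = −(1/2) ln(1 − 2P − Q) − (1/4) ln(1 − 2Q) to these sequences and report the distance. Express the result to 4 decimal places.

Mismatches occur at site 3 (A→G, transition), site 4 (G→T, transversion), site 8 (T→G, transversion), site 9 (T→A, transversion), site 10 (T→C, transition), site 11 (G→T, transversion), site 18 (T→C, transition), site 23 (T→A, transversion), site 26 (C→G, transversion), site 27 (A→T, transversion).
Of the 10 differences, 3 transitions and 7 transversions over 31 sites: P = 3/31 = 0.096774, Q = 7/31 = 0.225806.
d = −0.5·ln(0.580646) − 0.25·ln(0.548388) = −0.5·(-0.543614) − 0.25·(-0.600772) = 0.4220.

0.4220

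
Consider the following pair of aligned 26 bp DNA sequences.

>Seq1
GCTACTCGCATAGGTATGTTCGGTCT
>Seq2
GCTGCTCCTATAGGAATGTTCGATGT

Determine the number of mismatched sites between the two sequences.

Mismatches occur at site 4 (A/G), site 8 (G/C), site 9 (C/T), site 15 (T/A), site 23 (G/A), site 25 (C/G).
That gives 6 mismatches out of 26 aligned sites, so the Hamming distance is 6.

6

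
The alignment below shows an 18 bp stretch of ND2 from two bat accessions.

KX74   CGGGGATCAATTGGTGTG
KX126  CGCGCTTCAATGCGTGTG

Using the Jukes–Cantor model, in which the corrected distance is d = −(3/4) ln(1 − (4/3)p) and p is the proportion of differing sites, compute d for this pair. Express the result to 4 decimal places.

0.3470

Differing sites — 3:G/C; 5:G/C; 6:A/T; 12:T/G; 13:G/C.
p = 5/18 = 0.277778.
d = −0.75 · ln(1 − (4/3)·0.277778) = −0.75 · ln(0.629629) = −0.75 · (-0.462625) = 0.3470.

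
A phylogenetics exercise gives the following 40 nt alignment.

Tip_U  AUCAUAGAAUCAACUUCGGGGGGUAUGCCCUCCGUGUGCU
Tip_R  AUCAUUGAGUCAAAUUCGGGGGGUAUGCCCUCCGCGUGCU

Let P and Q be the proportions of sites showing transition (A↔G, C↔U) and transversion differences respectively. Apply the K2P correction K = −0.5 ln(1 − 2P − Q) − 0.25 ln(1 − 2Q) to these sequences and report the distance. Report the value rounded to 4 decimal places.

0.1076

The sequences differ at positions 6 (A/U, transversion), 9 (A/G, transition), 14 (C/A, transversion), 35 (U/C, transition).
Of the 4 differences, 2 transitions and 2 transversions over 40 sites: P = 2/40 = 0.050000, Q = 2/40 = 0.050000.
d = −0.5·ln(0.850000) − 0.25·ln(0.900000) = −0.5·(-0.162519) − 0.25·(-0.105361) = 0.1076.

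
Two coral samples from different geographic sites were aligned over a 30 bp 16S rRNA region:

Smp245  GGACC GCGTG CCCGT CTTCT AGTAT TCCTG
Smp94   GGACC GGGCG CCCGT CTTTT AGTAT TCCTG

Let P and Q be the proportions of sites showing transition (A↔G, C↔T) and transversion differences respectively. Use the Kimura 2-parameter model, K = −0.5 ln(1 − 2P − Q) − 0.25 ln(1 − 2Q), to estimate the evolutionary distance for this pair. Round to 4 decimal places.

Differing sites — 7:C/G (Tv); 9:T/C (Ti); 19:C/T (Ti).
Of the 3 differences, 2 transitions and 1 transversion over 30 sites: P = 2/30 = 0.066667, Q = 1/30 = 0.033333.
d = −0.5·ln(0.833333) − 0.25·ln(0.933334) = −0.5·(-0.182322) − 0.25·(-0.068992) = 0.1084.

0.1084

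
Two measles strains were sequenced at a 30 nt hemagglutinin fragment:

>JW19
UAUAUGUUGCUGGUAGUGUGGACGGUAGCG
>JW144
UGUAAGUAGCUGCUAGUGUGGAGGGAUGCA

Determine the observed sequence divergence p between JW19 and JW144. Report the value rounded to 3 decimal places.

0.267

Mismatches occur at site 2 (A→G), site 5 (U→A), site 8 (U→A), site 13 (G→C), site 23 (C→G), site 26 (U→A), site 27 (A→U), site 30 (G→A).
There are 8 differences over 30 sites, so p = 8/30 = 0.267.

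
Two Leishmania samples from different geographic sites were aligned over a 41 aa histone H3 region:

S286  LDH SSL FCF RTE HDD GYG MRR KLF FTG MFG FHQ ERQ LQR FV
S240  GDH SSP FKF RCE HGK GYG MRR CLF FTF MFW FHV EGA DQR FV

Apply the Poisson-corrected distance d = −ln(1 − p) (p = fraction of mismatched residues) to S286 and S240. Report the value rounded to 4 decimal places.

0.3814

Mismatches occur at site 1 (L→G), site 6 (L→P), site 8 (C→K), site 11 (T→C), site 14 (D→G), site 15 (D→K), site 22 (K→C), site 27 (G→F), site 30 (G→W), site 33 (Q→V), site 35 (R→G), site 36 (Q→A), site 37 (L→D).
p = 13/41 = 0.317073.
d = −ln(1 − 0.317073) = −ln(0.682927) = 0.3814.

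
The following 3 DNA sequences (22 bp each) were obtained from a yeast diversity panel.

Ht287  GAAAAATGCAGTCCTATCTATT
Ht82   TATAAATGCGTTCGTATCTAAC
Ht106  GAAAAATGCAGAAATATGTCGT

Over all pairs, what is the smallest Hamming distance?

Pairwise Hamming distances:
  Ht287 vs Ht82: 7
  Ht287 vs Ht106: 6
  Ht82 vs Ht106: 11
The smallest is 6, between Ht287 and Ht106.

6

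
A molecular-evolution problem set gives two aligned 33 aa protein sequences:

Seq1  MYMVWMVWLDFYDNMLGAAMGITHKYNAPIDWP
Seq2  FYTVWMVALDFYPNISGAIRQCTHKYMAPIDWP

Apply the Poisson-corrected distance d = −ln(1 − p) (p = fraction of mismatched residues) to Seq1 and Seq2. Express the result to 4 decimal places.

Differing sites — 1:M/F; 3:M/T; 8:W/A; 13:D/P; 15:M/I; 16:L/S; 19:A/I; 20:M/R; 21:G/Q; 22:I/C; 27:N/M.
p = 11/33 = 0.333333.
d = −ln(1 − 0.333333) = −ln(0.666667) = 0.4055.

0.4055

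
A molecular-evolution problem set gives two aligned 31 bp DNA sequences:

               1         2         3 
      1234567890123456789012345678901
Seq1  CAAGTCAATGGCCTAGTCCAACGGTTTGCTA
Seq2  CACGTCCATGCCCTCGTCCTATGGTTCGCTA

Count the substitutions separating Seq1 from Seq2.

Mismatches occur at site 3 (A/C), site 7 (A/C), site 11 (G/C), site 15 (A/C), site 20 (A/T), site 22 (C/T), site 27 (T/C).
That gives 7 mismatches out of 31 aligned sites, so the Hamming distance is 7.

7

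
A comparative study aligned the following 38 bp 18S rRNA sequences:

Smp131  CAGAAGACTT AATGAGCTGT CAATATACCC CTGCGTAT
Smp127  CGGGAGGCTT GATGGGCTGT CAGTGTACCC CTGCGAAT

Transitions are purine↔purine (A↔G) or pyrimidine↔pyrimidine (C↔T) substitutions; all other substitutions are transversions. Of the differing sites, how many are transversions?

1

The sequences differ at positions 2 (A/G, transition), 4 (A/G, transition), 7 (A/G, transition), 11 (A/G, transition), 15 (A/G, transition), 23 (A/G, transition), 25 (A/G, transition), 36 (T/A, transversion).
Of the 8 differences, 7 transitions and 1 transversion, so the answer is 1.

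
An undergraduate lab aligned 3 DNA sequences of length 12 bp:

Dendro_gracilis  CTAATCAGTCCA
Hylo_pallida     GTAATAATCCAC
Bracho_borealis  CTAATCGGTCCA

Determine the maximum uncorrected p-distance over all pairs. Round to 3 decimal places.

Pairwise Hamming distances:
  Dendro_gracilis vs Hylo_pallida: 6
  Dendro_gracilis vs Bracho_borealis: 1
  Hylo_pallida vs Bracho_borealis: 7
The largest is 7 mismatches, between Hylo_pallida and Bracho_borealis; p = 7/12 = 0.583.

0.583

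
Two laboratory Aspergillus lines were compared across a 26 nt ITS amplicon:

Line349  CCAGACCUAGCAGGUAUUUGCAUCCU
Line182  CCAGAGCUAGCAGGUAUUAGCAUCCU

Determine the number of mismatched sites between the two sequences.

The sequences differ at positions 6 (C/G), 19 (U/A).
That gives 2 mismatches out of 26 aligned sites, so the Hamming distance is 2.

2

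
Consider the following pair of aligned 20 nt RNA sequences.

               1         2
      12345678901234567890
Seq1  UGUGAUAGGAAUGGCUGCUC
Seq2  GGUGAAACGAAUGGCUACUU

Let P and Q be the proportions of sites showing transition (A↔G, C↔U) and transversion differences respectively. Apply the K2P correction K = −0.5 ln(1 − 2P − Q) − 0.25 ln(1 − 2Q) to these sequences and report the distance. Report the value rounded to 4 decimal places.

0.3046

Differing sites — 1:U/G (Tv); 6:U/A (Tv); 8:G/C (Tv); 17:G/A (Ti); 20:C/U (Ti).
Of the 5 differences, 2 transitions and 3 transversions over 20 sites: P = 2/20 = 0.100000, Q = 3/20 = 0.150000.
d = −0.5·ln(0.650000) − 0.25·ln(0.700000) = −0.5·(-0.430783) − 0.25·(-0.356675) = 0.3046.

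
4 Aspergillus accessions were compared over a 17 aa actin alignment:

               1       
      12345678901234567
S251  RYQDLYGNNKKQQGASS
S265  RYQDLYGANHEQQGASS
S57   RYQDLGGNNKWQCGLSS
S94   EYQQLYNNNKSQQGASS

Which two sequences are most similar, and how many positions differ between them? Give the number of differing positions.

3

Pairwise Hamming distances:
  S251 vs S265: 3
  S251 vs S57: 4
  S251 vs S94: 4
  S265 vs S57: 6
  S265 vs S94: 6
  S57 vs S94: 7
The smallest is 3, between S251 and S265.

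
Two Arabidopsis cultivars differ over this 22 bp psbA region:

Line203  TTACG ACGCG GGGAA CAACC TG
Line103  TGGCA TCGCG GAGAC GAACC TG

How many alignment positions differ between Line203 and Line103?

Differing sites — 2:T/G; 3:A/G; 5:G/A; 6:A/T; 12:G/A; 15:A/C; 16:C/G.
That gives 7 mismatches out of 22 aligned sites, so the Hamming distance is 7.

7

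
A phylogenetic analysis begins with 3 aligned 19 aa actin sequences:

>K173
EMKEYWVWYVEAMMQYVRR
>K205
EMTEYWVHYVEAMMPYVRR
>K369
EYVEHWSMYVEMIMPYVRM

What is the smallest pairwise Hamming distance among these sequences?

Pairwise Hamming distances:
  K173 vs K205: 3
  K173 vs K369: 9
  K205 vs K369: 8
The smallest is 3, between K173 and K205.

3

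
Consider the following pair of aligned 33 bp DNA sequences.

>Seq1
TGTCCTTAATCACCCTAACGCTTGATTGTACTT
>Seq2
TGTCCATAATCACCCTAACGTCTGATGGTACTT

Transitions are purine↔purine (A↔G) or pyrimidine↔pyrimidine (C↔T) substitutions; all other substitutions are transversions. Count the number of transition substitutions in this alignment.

The sequences differ at positions 6 (T/A, transversion), 21 (C/T, transition), 22 (T/C, transition), 27 (T/G, transversion).
Of the 4 differences, 2 transitions and 2 transversions, so the answer is 2.

2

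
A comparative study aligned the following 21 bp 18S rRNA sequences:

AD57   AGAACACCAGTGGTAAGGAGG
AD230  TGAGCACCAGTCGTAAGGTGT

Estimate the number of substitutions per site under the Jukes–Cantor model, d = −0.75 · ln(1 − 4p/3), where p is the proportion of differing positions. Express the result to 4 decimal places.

0.2865

Differing sites — 1:A/T; 4:A/G; 12:G/C; 19:A/T; 21:G/T.
p = 5/21 = 0.238095.
d = −0.75 · ln(1 − (4/3)·0.238095) = −0.75 · ln(0.682540) = −0.75 · (-0.381934) = 0.2865.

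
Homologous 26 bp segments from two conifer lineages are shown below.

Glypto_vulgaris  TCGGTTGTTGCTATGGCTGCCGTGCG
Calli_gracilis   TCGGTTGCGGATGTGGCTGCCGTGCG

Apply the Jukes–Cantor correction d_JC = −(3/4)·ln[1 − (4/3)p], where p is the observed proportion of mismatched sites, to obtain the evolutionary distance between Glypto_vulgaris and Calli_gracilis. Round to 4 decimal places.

0.1722

Mismatches occur at site 8 (T↔C), site 9 (T↔G), site 11 (C↔A), site 13 (A↔G).
p = 4/26 = 0.153846.
d = −0.75 · ln(1 − (4/3)·0.153846) = −0.75 · ln(0.794872) = −0.75 · (-0.229574) = 0.1722.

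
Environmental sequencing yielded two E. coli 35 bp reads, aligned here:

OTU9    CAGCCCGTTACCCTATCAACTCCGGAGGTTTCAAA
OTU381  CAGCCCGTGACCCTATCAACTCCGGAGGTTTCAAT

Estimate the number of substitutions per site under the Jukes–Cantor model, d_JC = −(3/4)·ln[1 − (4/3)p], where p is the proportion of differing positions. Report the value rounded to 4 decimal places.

0.0594

Differing sites — 9:T/G; 35:A/T.
p = 2/35 = 0.057143.
d = −0.75 · ln(1 − (4/3)·0.057143) = −0.75 · ln(0.923809) = −0.75 · (-0.079250) = 0.0594.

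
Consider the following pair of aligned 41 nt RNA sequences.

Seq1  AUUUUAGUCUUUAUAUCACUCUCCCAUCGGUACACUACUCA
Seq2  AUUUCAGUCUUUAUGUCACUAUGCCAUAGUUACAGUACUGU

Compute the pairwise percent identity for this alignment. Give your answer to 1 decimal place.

78.0%

The sequences differ at positions 5 (U/C), 15 (A/G), 21 (C/A), 23 (C/G), 28 (C/A), 30 (G/U), 35 (C/G), 40 (C/G), 41 (A/U).
32 of the 41 sites match, so the percent identity is 32/41 × 100 = 78.0%.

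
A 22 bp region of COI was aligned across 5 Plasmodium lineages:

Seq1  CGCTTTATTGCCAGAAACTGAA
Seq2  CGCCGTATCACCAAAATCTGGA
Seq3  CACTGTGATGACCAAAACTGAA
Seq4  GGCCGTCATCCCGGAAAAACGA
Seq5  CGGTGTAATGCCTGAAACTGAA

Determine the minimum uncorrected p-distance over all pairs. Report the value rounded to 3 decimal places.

0.182

Pairwise Hamming distances:
  Seq1 vs Seq2: 7
  Seq1 vs Seq3: 7
  Seq1 vs Seq4: 11
  Seq1 vs Seq5: 4
  Seq2 vs Seq3: 10
  Seq2 vs Seq4: 11
  Seq2 vs Seq5: 9
  Seq3 vs Seq4: 12
  Seq3 vs Seq5: 6
  Seq4 vs Seq5: 10
The smallest is 4 mismatches, between Seq1 and Seq5; p = 4/22 = 0.182.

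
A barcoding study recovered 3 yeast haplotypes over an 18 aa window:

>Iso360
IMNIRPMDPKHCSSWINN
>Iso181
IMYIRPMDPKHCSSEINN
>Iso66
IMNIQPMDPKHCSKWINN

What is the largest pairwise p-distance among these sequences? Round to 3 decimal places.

Pairwise Hamming distances:
  Iso360 vs Iso181: 2
  Iso360 vs Iso66: 2
  Iso181 vs Iso66: 4
The largest is 4 mismatches, between Iso181 and Iso66; p = 4/18 = 0.222.

0.222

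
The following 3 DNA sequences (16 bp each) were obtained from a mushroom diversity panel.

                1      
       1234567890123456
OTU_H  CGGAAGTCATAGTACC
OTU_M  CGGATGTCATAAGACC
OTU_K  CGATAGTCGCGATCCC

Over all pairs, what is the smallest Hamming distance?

3

Pairwise Hamming distances:
  OTU_H vs OTU_M: 3
  OTU_H vs OTU_K: 7
  OTU_M vs OTU_K: 8
The smallest is 3, between OTU_H and OTU_M.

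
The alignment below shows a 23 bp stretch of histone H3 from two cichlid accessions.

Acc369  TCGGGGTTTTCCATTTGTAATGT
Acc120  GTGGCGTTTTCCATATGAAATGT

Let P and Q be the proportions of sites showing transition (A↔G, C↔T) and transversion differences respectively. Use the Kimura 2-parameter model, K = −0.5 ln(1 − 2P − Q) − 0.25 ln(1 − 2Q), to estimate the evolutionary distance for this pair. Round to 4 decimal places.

The sequences differ at positions 1 (T/G, transversion), 2 (C/T, transition), 5 (G/C, transversion), 15 (T/A, transversion), 18 (T/A, transversion).
Of the 5 differences, 1 transition and 4 transversions over 23 sites: P = 1/23 = 0.043478, Q = 4/23 = 0.173913.
d = −0.5·ln(0.739131) − 0.25·ln(0.652174) = −0.5·(-0.302280) − 0.25·(-0.427444) = 0.2580.

0.2580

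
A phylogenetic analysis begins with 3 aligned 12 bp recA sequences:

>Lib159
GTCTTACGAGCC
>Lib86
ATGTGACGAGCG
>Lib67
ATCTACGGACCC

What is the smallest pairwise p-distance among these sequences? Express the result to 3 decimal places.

Pairwise Hamming distances:
  Lib159 vs Lib86: 4
  Lib159 vs Lib67: 5
  Lib86 vs Lib67: 6
The smallest is 4 mismatches, between Lib159 and Lib86; p = 4/12 = 0.333.

0.333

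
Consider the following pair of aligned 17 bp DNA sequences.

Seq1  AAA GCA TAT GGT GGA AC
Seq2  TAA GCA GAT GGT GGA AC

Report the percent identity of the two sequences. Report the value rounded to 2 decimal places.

88.24%

Differing sites — 1:A/T; 7:T/G.
15 of the 17 sites match, so the percent identity is 15/17 × 100 = 88.24%.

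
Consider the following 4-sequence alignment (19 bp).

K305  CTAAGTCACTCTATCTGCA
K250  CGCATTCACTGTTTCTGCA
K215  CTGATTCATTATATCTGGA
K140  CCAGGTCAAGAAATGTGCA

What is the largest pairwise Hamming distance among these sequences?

10

Pairwise Hamming distances:
  K305 vs K250: 5
  K305 vs K215: 5
  K305 vs K140: 7
  K250 vs K215: 6
  K250 vs K140: 10
  K215 vs K140: 9
The largest is 10, between K250 and K140.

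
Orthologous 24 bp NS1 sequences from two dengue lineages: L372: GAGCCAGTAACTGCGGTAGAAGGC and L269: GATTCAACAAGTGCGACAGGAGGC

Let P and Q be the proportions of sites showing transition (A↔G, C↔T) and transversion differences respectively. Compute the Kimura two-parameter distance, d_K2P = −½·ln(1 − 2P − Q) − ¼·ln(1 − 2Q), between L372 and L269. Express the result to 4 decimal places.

0.4833

Mismatches occur at site 3 (G/T, transversion), site 4 (C/T, transition), site 7 (G/A, transition), site 8 (T/C, transition), site 11 (C/G, transversion), site 16 (G/A, transition), site 17 (T/C, transition), site 20 (A/G, transition).
Of the 8 differences, 6 transitions and 2 transversions over 24 sites: P = 6/24 = 0.250000, Q = 2/24 = 0.083333.
d = −0.5·ln(0.416667) − 0.25·ln(0.833334) = −0.5·(-0.875468) − 0.25·(-0.182321) = 0.4833.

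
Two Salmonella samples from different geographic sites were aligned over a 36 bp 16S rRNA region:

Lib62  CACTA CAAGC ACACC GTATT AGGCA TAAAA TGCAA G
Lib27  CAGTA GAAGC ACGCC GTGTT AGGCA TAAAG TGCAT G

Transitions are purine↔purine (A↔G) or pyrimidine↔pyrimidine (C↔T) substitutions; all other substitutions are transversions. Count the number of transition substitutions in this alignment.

Differing sites — 3:C/G (Tv); 6:C/G (Tv); 13:A/G (Ti); 18:A/G (Ti); 30:A/G (Ti); 35:A/T (Tv).
Of the 6 differences, 3 transitions and 3 transversions, so the answer is 3.

3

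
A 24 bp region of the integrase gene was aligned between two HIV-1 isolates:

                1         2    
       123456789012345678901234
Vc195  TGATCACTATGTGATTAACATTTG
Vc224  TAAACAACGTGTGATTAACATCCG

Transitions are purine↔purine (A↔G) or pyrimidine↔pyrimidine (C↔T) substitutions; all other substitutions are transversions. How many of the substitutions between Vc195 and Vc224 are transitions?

Differing sites — 2:G/A (Ti); 4:T/A (Tv); 7:C/A (Tv); 8:T/C (Ti); 9:A/G (Ti); 22:T/C (Ti); 23:T/C (Ti).
Of the 7 differences, 5 transitions and 2 transversions, so the answer is 5.

5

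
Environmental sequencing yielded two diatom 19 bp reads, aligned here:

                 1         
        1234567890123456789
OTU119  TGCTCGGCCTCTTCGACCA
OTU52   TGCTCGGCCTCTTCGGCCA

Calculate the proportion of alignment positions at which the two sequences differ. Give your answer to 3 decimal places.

The sequences differ at position 16 (A/G).
There are 1 differences over 19 sites, so p = 1/19 = 0.053.

0.053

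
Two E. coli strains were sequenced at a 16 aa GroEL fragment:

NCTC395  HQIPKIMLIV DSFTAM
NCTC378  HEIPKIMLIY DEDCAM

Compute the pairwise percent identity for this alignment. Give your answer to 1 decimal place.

Mismatches occur at site 2 (Q/E), site 10 (V/Y), site 12 (S/E), site 13 (F/D), site 14 (T/C).
11 of the 16 sites match, so the percent identity is 11/16 × 100 = 68.8%.

68.8%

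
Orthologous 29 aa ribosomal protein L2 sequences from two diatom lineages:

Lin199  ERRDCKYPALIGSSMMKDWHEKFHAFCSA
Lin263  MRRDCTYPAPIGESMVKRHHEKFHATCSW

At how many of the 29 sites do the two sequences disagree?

Mismatches occur at site 1 (E/M), site 6 (K/T), site 10 (L/P), site 13 (S/E), site 16 (M/V), site 18 (D/R), site 19 (W/H), site 26 (F/T), site 29 (A/W).
That gives 9 mismatches out of 29 aligned sites, so the Hamming distance is 9.

9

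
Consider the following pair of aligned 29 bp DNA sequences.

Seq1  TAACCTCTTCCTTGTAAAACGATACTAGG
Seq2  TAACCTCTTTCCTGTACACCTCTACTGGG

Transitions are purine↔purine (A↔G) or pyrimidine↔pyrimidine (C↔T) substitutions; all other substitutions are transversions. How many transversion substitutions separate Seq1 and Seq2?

The sequences differ at positions 10 (C/T, transition), 12 (T/C, transition), 17 (A/C, transversion), 19 (A/C, transversion), 21 (G/T, transversion), 22 (A/C, transversion), 27 (A/G, transition).
Of the 7 differences, 3 transitions and 4 transversions, so the answer is 4.

4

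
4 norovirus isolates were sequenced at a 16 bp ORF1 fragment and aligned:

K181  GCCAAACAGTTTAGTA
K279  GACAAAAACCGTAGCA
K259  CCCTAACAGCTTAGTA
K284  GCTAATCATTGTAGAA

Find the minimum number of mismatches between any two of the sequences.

3

Pairwise Hamming distances:
  K181 vs K279: 6
  K181 vs K259: 3
  K181 vs K284: 5
  K279 vs K259: 7
  K279 vs K284: 7
  K259 vs K284: 8
The smallest is 3, between K181 and K259.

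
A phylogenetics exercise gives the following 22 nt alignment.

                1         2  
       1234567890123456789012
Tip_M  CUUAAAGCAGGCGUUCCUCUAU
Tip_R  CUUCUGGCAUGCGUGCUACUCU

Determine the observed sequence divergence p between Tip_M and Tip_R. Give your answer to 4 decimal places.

0.3636

Differing sites — 4:A/C; 5:A/U; 6:A/G; 10:G/U; 15:U/G; 17:C/U; 18:U/A; 21:A/C.
There are 8 differences over 22 sites, so p = 8/22 = 0.3636.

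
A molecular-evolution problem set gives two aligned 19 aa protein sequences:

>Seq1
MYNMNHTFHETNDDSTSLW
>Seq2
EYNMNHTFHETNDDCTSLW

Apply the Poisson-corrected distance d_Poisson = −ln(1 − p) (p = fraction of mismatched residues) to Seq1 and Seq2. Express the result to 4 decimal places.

0.1112

Differing sites — 1:M/E; 15:S/C.
p = 2/19 = 0.105263.
d = −ln(1 − 0.105263) = −ln(0.894737) = 0.1112.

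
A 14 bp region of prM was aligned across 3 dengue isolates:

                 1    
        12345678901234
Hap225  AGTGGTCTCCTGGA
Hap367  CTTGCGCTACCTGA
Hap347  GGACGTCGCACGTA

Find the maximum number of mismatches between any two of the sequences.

11

Pairwise Hamming distances:
  Hap225 vs Hap367: 7
  Hap225 vs Hap347: 7
  Hap367 vs Hap347: 11
The largest is 11, between Hap367 and Hap347.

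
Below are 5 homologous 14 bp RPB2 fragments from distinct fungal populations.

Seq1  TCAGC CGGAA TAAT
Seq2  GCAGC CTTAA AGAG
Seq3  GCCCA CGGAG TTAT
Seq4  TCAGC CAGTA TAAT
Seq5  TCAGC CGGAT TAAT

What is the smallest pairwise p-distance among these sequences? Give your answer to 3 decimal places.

Pairwise Hamming distances:
  Seq1 vs Seq2: 6
  Seq1 vs Seq3: 6
  Seq1 vs Seq4: 2
  Seq1 vs Seq5: 1
  Seq2 vs Seq3: 9
  Seq2 vs Seq4: 7
  Seq2 vs Seq5: 7
  Seq3 vs Seq4: 8
  Seq3 vs Seq5: 6
  Seq4 vs Seq5: 3
The smallest is 1 mismatch, between Seq1 and Seq5; p = 1/14 = 0.071.

0.071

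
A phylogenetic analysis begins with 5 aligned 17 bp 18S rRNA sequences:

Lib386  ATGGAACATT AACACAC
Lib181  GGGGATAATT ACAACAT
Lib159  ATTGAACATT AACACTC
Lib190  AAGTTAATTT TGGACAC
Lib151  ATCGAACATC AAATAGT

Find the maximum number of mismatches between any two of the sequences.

14

Pairwise Hamming distances:
  Lib386 vs Lib181: 7
  Lib386 vs Lib159: 2
  Lib386 vs Lib190: 8
  Lib386 vs Lib151: 7
  Lib181 vs Lib159: 9
  Lib181 vs Lib190: 10
  Lib181 vs Lib151: 10
  Lib159 vs Lib190: 10
  Lib159 vs Lib151: 7
  Lib190 vs Lib151: 14
The largest is 14, between Lib190 and Lib151.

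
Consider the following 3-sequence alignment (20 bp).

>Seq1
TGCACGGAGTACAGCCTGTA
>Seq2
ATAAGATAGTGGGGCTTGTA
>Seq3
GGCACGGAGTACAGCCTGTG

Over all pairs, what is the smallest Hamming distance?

2

Pairwise Hamming distances:
  Seq1 vs Seq2: 10
  Seq1 vs Seq3: 2
  Seq2 vs Seq3: 11
The smallest is 2, between Seq1 and Seq3.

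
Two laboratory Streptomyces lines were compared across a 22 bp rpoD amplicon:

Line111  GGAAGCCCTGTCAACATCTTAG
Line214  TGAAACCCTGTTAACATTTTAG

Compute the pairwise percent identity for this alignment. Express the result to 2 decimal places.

The sequences differ at positions 1 (G/T), 5 (G/A), 12 (C/T), 18 (C/T).
18 of the 22 sites match, so the percent identity is 18/22 × 100 = 81.82%.

81.82%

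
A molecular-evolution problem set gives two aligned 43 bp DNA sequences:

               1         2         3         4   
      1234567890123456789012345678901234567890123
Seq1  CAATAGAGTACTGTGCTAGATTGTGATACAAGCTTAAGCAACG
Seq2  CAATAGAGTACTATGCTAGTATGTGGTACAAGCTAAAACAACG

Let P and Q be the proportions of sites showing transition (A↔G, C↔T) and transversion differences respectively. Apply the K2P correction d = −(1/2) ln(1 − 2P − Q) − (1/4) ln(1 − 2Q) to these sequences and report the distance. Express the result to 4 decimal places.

The sequences differ at positions 13 (G/A, transition), 20 (A/T, transversion), 21 (T/A, transversion), 26 (A/G, transition), 35 (T/A, transversion), 38 (G/A, transition).
Of the 6 differences, 3 transitions and 3 transversions over 43 sites: P = 3/43 = 0.069767, Q = 3/43 = 0.069767.
d = −0.5·ln(0.790699) − 0.25·ln(0.860466) = −0.5·(-0.234838) − 0.25·(-0.150281) = 0.1550.

0.1550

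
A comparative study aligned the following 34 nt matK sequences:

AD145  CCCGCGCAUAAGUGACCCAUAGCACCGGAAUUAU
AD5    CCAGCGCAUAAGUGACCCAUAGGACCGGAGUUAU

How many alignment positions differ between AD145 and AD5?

3

Differing sites — 3:C/A; 23:C/G; 30:A/G.
That gives 3 mismatches out of 34 aligned sites, so the Hamming distance is 3.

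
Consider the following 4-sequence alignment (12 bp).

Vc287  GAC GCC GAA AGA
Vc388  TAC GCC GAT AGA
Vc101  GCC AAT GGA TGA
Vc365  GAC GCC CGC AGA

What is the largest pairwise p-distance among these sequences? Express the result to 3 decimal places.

0.667

Pairwise Hamming distances:
  Vc287 vs Vc388: 2
  Vc287 vs Vc101: 6
  Vc287 vs Vc365: 3
  Vc388 vs Vc101: 8
  Vc388 vs Vc365: 4
  Vc101 vs Vc365: 7
The largest is 8 mismatches, between Vc388 and Vc101; p = 8/12 = 0.667.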